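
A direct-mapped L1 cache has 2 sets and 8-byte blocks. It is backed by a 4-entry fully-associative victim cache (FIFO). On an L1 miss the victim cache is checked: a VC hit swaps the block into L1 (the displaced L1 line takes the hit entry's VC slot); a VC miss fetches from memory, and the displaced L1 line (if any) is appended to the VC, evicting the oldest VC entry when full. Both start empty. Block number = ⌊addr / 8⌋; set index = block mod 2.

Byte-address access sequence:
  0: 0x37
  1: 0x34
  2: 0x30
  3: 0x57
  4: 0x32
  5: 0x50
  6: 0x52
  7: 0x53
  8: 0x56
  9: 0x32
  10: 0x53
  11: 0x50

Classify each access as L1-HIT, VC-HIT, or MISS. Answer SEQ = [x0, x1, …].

SEQ = [MISS, L1-HIT, L1-HIT, MISS, VC-HIT, VC-HIT, L1-HIT, L1-HIT, L1-HIT, VC-HIT, VC-HIT, L1-HIT]

0: 0x37 (blk 6, set 0) → MISS  vc=[]
1: 0x34 (blk 6, set 0) → L1-HIT  vc=[]
2: 0x30 (blk 6, set 0) → L1-HIT  vc=[]
3: 0x57 (blk 10, set 0) → MISS  vc=[6]
4: 0x32 (blk 6, set 0) → VC-HIT  vc=[10]
5: 0x50 (blk 10, set 0) → VC-HIT  vc=[6]
6: 0x52 (blk 10, set 0) → L1-HIT  vc=[6]
7: 0x53 (blk 10, set 0) → L1-HIT  vc=[6]
8: 0x56 (blk 10, set 0) → L1-HIT  vc=[6]
9: 0x32 (blk 6, set 0) → VC-HIT  vc=[10]
10: 0x53 (blk 10, set 0) → VC-HIT  vc=[6]
11: 0x50 (blk 10, set 0) → L1-HIT  vc=[6]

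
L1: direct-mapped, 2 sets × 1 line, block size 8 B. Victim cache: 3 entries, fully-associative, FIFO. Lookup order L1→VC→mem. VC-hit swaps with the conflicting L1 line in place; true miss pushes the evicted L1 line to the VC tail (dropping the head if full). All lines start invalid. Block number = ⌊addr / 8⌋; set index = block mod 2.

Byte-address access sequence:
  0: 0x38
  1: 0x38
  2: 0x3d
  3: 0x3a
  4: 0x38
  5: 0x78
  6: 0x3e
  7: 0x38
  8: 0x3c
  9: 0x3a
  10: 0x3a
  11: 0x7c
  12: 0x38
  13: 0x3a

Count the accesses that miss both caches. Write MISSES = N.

MISSES = 2

#0 0x38→b7/s1 MISS; vc=[]
#1 0x38→b7/s1 L1-HIT; vc=[]
#2 0x3d→b7/s1 L1-HIT; vc=[]
#3 0x3a→b7/s1 L1-HIT; vc=[]
#4 0x38→b7/s1 L1-HIT; vc=[]
#5 0x78→b15/s1 MISS; vc=[7]
#6 0x3e→b7/s1 VC-HIT; vc=[15]
#7 0x38→b7/s1 L1-HIT; vc=[15]
#8 0x3c→b7/s1 L1-HIT; vc=[15]
#9 0x3a→b7/s1 L1-HIT; vc=[15]
#10 0x3a→b7/s1 L1-HIT; vc=[15]
#11 0x7c→b15/s1 VC-HIT; vc=[7]
#12 0x38→b7/s1 VC-HIT; vc=[15]
#13 0x3a→b7/s1 L1-HIT; vc=[15]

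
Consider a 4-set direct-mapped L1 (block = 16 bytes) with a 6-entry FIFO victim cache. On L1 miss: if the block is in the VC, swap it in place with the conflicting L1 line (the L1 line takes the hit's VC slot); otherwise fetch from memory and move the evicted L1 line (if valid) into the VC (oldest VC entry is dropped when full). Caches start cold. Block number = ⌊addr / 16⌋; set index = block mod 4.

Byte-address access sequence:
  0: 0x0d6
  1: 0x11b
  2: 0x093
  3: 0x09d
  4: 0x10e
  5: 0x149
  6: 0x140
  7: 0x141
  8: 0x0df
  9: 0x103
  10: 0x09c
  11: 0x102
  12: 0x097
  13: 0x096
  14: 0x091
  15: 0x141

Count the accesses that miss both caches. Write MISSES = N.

  [0] addr=0xd6 blk=13 s=1: MISS | VC []
  [1] addr=0x11b blk=17 s=1: MISS | VC [13]
  [2] addr=0x93 blk=9 s=1: MISS | VC [13, 17]
  [3] addr=0x9d blk=9 s=1: L1-HIT | VC [13, 17]
  [4] addr=0x10e blk=16 s=0: MISS | VC [13, 17]
  [5] addr=0x149 blk=20 s=0: MISS | VC [13, 17, 16]
  [6] addr=0x140 blk=20 s=0: L1-HIT | VC [13, 17, 16]
  [7] addr=0x141 blk=20 s=0: L1-HIT | VC [13, 17, 16]
  [8] addr=0xdf blk=13 s=1: VC-HIT | VC [9, 17, 16]
  [9] addr=0x103 blk=16 s=0: VC-HIT | VC [9, 17, 20]
  [10] addr=0x9c blk=9 s=1: VC-HIT | VC [13, 17, 20]
  [11] addr=0x102 blk=16 s=0: L1-HIT | VC [13, 17, 20]
  [12] addr=0x97 blk=9 s=1: L1-HIT | VC [13, 17, 20]
  [13] addr=0x96 blk=9 s=1: L1-HIT | VC [13, 17, 20]
  [14] addr=0x91 blk=9 s=1: L1-HIT | VC [13, 17, 20]
  [15] addr=0x141 blk=20 s=0: VC-HIT | VC [13, 17, 16]

MISSES = 5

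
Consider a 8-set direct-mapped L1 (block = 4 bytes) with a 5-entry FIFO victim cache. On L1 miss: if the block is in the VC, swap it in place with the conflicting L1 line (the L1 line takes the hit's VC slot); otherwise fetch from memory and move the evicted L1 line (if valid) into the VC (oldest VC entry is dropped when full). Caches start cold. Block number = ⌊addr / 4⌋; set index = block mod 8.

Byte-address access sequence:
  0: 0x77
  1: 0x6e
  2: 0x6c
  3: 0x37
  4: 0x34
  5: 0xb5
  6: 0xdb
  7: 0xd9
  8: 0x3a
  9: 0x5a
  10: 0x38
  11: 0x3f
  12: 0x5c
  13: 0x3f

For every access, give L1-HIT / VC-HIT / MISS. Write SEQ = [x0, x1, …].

SEQ = [MISS, MISS, L1-HIT, MISS, L1-HIT, MISS, MISS, L1-HIT, MISS, MISS, VC-HIT, MISS, MISS, VC-HIT]

#0 0x77→b29/s5 MISS; vc=[]
#1 0x6e→b27/s3 MISS; vc=[]
#2 0x6c→b27/s3 L1-HIT; vc=[]
#3 0x37→b13/s5 MISS; vc=[29]
#4 0x34→b13/s5 L1-HIT; vc=[29]
#5 0xb5→b45/s5 MISS; vc=[29,13]
#6 0xdb→b54/s6 MISS; vc=[29,13]
#7 0xd9→b54/s6 L1-HIT; vc=[29,13]
#8 0x3a→b14/s6 MISS; vc=[29,13,54]
#9 0x5a→b22/s6 MISS; vc=[29,13,54,14]
#10 0x38→b14/s6 VC-HIT; vc=[29,13,54,22]
#11 0x3f→b15/s7 MISS; vc=[29,13,54,22]
#12 0x5c→b23/s7 MISS; vc=[29,13,54,22,15]
#13 0x3f→b15/s7 VC-HIT; vc=[29,13,54,22,23]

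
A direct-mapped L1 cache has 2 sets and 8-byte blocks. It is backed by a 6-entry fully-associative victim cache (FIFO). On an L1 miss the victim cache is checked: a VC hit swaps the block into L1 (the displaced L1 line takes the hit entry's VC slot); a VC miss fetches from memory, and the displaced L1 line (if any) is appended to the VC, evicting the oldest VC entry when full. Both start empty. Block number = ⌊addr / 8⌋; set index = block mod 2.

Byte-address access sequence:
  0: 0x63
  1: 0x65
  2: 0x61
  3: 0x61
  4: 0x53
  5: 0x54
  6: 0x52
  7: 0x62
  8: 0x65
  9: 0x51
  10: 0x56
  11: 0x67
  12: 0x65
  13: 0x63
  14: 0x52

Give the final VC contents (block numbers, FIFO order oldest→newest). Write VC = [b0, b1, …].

VC = [12]

0: 0x63 (blk 12, set 0) → MISS  vc=[]
1: 0x65 (blk 12, set 0) → L1-HIT  vc=[]
2: 0x61 (blk 12, set 0) → L1-HIT  vc=[]
3: 0x61 (blk 12, set 0) → L1-HIT  vc=[]
4: 0x53 (blk 10, set 0) → MISS  vc=[12]
5: 0x54 (blk 10, set 0) → L1-HIT  vc=[12]
6: 0x52 (blk 10, set 0) → L1-HIT  vc=[12]
7: 0x62 (blk 12, set 0) → VC-HIT  vc=[10]
8: 0x65 (blk 12, set 0) → L1-HIT  vc=[10]
9: 0x51 (blk 10, set 0) → VC-HIT  vc=[12]
10: 0x56 (blk 10, set 0) → L1-HIT  vc=[12]
11: 0x67 (blk 12, set 0) → VC-HIT  vc=[10]
12: 0x65 (blk 12, set 0) → L1-HIT  vc=[10]
13: 0x63 (blk 12, set 0) → L1-HIT  vc=[10]
14: 0x52 (blk 10, set 0) → VC-HIT  vc=[12]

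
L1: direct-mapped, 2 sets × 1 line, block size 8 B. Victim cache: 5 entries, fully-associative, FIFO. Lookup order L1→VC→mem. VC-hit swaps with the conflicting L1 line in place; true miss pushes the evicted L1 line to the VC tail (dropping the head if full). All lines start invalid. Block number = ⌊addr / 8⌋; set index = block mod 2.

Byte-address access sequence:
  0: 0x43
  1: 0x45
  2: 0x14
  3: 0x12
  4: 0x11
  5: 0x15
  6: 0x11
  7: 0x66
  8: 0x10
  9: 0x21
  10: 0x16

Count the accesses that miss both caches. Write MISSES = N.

#0 0x43→b8/s0 MISS; vc=[]
#1 0x45→b8/s0 L1-HIT; vc=[]
#2 0x14→b2/s0 MISS; vc=[8]
#3 0x12→b2/s0 L1-HIT; vc=[8]
#4 0x11→b2/s0 L1-HIT; vc=[8]
#5 0x15→b2/s0 L1-HIT; vc=[8]
#6 0x11→b2/s0 L1-HIT; vc=[8]
#7 0x66→b12/s0 MISS; vc=[8,2]
#8 0x10→b2/s0 VC-HIT; vc=[8,12]
#9 0x21→b4/s0 MISS; vc=[8,12,2]
#10 0x16→b2/s0 VC-HIT; vc=[8,12,4]

MISSES = 4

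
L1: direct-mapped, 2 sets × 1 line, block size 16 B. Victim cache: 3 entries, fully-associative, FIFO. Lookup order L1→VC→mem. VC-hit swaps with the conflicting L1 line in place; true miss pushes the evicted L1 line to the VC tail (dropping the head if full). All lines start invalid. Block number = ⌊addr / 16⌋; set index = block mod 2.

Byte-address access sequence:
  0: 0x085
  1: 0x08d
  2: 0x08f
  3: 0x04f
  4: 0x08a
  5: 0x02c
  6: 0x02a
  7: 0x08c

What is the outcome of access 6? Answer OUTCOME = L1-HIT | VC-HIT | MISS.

#0 0x85→b8/s0 MISS; vc=[]
#1 0x8d→b8/s0 L1-HIT; vc=[]
#2 0x8f→b8/s0 L1-HIT; vc=[]
#3 0x4f→b4/s0 MISS; vc=[8]
#4 0x8a→b8/s0 VC-HIT; vc=[4]
#5 0x2c→b2/s0 MISS; vc=[4,8]
#6 0x2a→b2/s0 L1-HIT; vc=[4,8]
#7 0x8c→b8/s0 VC-HIT; vc=[4,2]

OUTCOME = L1-HIT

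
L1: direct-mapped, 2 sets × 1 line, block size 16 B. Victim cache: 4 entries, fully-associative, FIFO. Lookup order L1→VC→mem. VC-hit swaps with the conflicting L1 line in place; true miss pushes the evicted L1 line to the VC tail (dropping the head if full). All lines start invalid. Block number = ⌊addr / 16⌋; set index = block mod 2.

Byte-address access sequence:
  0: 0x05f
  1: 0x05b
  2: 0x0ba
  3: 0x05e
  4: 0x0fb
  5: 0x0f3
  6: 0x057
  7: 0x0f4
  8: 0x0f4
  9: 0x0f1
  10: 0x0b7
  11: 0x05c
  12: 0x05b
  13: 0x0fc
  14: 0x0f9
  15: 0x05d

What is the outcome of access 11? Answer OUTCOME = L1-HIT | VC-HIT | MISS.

0: 0x5f (blk 5, set 1) → MISS  vc=[]
1: 0x5b (blk 5, set 1) → L1-HIT  vc=[]
2: 0xba (blk 11, set 1) → MISS  vc=[5]
3: 0x5e (blk 5, set 1) → VC-HIT  vc=[11]
4: 0xfb (blk 15, set 1) → MISS  vc=[11, 5]
5: 0xf3 (blk 15, set 1) → L1-HIT  vc=[11, 5]
6: 0x57 (blk 5, set 1) → VC-HIT  vc=[11, 15]
7: 0xf4 (blk 15, set 1) → VC-HIT  vc=[11, 5]
8: 0xf4 (blk 15, set 1) → L1-HIT  vc=[11, 5]
9: 0xf1 (blk 15, set 1) → L1-HIT  vc=[11, 5]
10: 0xb7 (blk 11, set 1) → VC-HIT  vc=[15, 5]
11: 0x5c (blk 5, set 1) → VC-HIT  vc=[15, 11]
12: 0x5b (blk 5, set 1) → L1-HIT  vc=[15, 11]
13: 0xfc (blk 15, set 1) → VC-HIT  vc=[5, 11]
14: 0xf9 (blk 15, set 1) → L1-HIT  vc=[5, 11]
15: 0x5d (blk 5, set 1) → VC-HIT  vc=[15, 11]

OUTCOME = VC-HIT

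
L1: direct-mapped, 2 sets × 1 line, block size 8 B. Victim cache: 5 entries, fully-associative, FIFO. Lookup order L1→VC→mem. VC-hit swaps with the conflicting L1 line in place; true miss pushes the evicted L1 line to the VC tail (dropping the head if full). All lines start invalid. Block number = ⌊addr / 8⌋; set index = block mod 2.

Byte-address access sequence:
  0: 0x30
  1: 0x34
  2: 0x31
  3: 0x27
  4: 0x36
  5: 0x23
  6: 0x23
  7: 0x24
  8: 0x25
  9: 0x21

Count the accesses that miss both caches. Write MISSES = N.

  [0] addr=0x30 blk=6 s=0: MISS | VC []
  [1] addr=0x34 blk=6 s=0: L1-HIT | VC []
  [2] addr=0x31 blk=6 s=0: L1-HIT | VC []
  [3] addr=0x27 blk=4 s=0: MISS | VC [6]
  [4] addr=0x36 blk=6 s=0: VC-HIT | VC [4]
  [5] addr=0x23 blk=4 s=0: VC-HIT | VC [6]
  [6] addr=0x23 blk=4 s=0: L1-HIT | VC [6]
  [7] addr=0x24 blk=4 s=0: L1-HIT | VC [6]
  [8] addr=0x25 blk=4 s=0: L1-HIT | VC [6]
  [9] addr=0x21 blk=4 s=0: L1-HIT | VC [6]

MISSES = 2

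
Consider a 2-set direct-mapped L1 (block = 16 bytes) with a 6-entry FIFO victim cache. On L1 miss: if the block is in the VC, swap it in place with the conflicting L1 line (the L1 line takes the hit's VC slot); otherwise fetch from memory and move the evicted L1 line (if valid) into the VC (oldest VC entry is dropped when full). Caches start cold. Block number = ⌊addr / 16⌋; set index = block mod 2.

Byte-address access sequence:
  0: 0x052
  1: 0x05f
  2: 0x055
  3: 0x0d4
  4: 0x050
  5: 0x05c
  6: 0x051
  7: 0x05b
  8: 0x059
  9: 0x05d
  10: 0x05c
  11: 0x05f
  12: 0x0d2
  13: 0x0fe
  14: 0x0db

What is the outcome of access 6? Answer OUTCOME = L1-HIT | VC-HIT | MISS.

0: 0x52 (blk 5, set 1) → MISS  vc=[]
1: 0x5f (blk 5, set 1) → L1-HIT  vc=[]
2: 0x55 (blk 5, set 1) → L1-HIT  vc=[]
3: 0xd4 (blk 13, set 1) → MISS  vc=[5]
4: 0x50 (blk 5, set 1) → VC-HIT  vc=[13]
5: 0x5c (blk 5, set 1) → L1-HIT  vc=[13]
6: 0x51 (blk 5, set 1) → L1-HIT  vc=[13]
7: 0x5b (blk 5, set 1) → L1-HIT  vc=[13]
8: 0x59 (blk 5, set 1) → L1-HIT  vc=[13]
9: 0x5d (blk 5, set 1) → L1-HIT  vc=[13]
10: 0x5c (blk 5, set 1) → L1-HIT  vc=[13]
11: 0x5f (blk 5, set 1) → L1-HIT  vc=[13]
12: 0xd2 (blk 13, set 1) → VC-HIT  vc=[5]
13: 0xfe (blk 15, set 1) → MISS  vc=[5, 13]
14: 0xdb (blk 13, set 1) → VC-HIT  vc=[5, 15]

OUTCOME = L1-HIT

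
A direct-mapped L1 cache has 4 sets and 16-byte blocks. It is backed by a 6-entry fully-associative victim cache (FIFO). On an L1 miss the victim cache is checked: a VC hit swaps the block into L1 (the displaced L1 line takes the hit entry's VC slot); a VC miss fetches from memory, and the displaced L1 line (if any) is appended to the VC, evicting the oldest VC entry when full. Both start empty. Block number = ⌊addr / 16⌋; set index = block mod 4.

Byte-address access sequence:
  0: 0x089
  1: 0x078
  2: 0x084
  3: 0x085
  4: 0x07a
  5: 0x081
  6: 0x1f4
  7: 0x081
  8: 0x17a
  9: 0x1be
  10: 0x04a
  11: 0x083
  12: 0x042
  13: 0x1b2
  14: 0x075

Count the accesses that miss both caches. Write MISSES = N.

#0 0x89→b8/s0 MISS; vc=[]
#1 0x78→b7/s3 MISS; vc=[]
#2 0x84→b8/s0 L1-HIT; vc=[]
#3 0x85→b8/s0 L1-HIT; vc=[]
#4 0x7a→b7/s3 L1-HIT; vc=[]
#5 0x81→b8/s0 L1-HIT; vc=[]
#6 0x1f4→b31/s3 MISS; vc=[7]
#7 0x81→b8/s0 L1-HIT; vc=[7]
#8 0x17a→b23/s3 MISS; vc=[7,31]
#9 0x1be→b27/s3 MISS; vc=[7,31,23]
#10 0x4a→b4/s0 MISS; vc=[7,31,23,8]
#11 0x83→b8/s0 VC-HIT; vc=[7,31,23,4]
#12 0x42→b4/s0 VC-HIT; vc=[7,31,23,8]
#13 0x1b2→b27/s3 L1-HIT; vc=[7,31,23,8]
#14 0x75→b7/s3 VC-HIT; vc=[27,31,23,8]

MISSES = 6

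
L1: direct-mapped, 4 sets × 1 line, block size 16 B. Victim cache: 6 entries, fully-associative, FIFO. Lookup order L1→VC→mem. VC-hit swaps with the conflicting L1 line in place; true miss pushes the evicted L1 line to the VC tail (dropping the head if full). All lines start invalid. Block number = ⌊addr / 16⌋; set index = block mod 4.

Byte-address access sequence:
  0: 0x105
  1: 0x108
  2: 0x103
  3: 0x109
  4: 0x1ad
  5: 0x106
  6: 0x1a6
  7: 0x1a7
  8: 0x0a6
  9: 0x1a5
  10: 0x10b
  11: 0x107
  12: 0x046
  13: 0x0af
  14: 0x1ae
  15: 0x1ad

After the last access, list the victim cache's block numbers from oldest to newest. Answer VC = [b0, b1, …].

VC = [10, 16]

  [0] addr=0x105 blk=16 s=0: MISS | VC []
  [1] addr=0x108 blk=16 s=0: L1-HIT | VC []
  [2] addr=0x103 blk=16 s=0: L1-HIT | VC []
  [3] addr=0x109 blk=16 s=0: L1-HIT | VC []
  [4] addr=0x1ad blk=26 s=2: MISS | VC []
  [5] addr=0x106 blk=16 s=0: L1-HIT | VC []
  [6] addr=0x1a6 blk=26 s=2: L1-HIT | VC []
  [7] addr=0x1a7 blk=26 s=2: L1-HIT | VC []
  [8] addr=0xa6 blk=10 s=2: MISS | VC [26]
  [9] addr=0x1a5 blk=26 s=2: VC-HIT | VC [10]
  [10] addr=0x10b blk=16 s=0: L1-HIT | VC [10]
  [11] addr=0x107 blk=16 s=0: L1-HIT | VC [10]
  [12] addr=0x46 blk=4 s=0: MISS | VC [10, 16]
  [13] addr=0xaf blk=10 s=2: VC-HIT | VC [26, 16]
  [14] addr=0x1ae blk=26 s=2: VC-HIT | VC [10, 16]
  [15] addr=0x1ad blk=26 s=2: L1-HIT | VC [10, 16]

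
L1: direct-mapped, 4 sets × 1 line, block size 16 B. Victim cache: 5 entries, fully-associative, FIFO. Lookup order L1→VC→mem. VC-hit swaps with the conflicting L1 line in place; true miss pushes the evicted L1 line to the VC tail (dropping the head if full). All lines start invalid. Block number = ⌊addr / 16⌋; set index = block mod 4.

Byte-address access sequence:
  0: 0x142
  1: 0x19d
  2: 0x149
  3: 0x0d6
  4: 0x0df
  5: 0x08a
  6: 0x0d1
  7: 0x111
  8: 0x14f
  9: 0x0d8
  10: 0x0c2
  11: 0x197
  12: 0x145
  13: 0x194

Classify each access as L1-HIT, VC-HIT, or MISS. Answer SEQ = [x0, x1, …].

  [0] addr=0x142 blk=20 s=0: MISS | VC []
  [1] addr=0x19d blk=25 s=1: MISS | VC []
  [2] addr=0x149 blk=20 s=0: L1-HIT | VC []
  [3] addr=0xd6 blk=13 s=1: MISS | VC [25]
  [4] addr=0xdf blk=13 s=1: L1-HIT | VC [25]
  [5] addr=0x8a blk=8 s=0: MISS | VC [25, 20]
  [6] addr=0xd1 blk=13 s=1: L1-HIT | VC [25, 20]
  [7] addr=0x111 blk=17 s=1: MISS | VC [25, 20, 13]
  [8] addr=0x14f blk=20 s=0: VC-HIT | VC [25, 8, 13]
  [9] addr=0xd8 blk=13 s=1: VC-HIT | VC [25, 8, 17]
  [10] addr=0xc2 blk=12 s=0: MISS | VC [25, 8, 17, 20]
  [11] addr=0x197 blk=25 s=1: VC-HIT | VC [13, 8, 17, 20]
  [12] addr=0x145 blk=20 s=0: VC-HIT | VC [13, 8, 17, 12]
  [13] addr=0x194 blk=25 s=1: L1-HIT | VC [13, 8, 17, 12]

SEQ = [MISS, MISS, L1-HIT, MISS, L1-HIT, MISS, L1-HIT, MISS, VC-HIT, VC-HIT, MISS, VC-HIT, VC-HIT, L1-HIT]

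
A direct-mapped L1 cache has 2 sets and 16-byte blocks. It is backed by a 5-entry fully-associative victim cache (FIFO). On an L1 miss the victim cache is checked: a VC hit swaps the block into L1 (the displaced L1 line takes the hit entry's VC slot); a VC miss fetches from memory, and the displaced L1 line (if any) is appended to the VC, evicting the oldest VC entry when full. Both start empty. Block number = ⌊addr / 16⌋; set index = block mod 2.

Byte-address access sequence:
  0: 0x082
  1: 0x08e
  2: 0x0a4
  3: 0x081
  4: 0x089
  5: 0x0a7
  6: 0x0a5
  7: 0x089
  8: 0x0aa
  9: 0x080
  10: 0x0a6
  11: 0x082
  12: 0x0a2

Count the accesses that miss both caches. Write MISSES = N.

0: 0x82 (blk 8, set 0) → MISS  vc=[]
1: 0x8e (blk 8, set 0) → L1-HIT  vc=[]
2: 0xa4 (blk 10, set 0) → MISS  vc=[8]
3: 0x81 (blk 8, set 0) → VC-HIT  vc=[10]
4: 0x89 (blk 8, set 0) → L1-HIT  vc=[10]
5: 0xa7 (blk 10, set 0) → VC-HIT  vc=[8]
6: 0xa5 (blk 10, set 0) → L1-HIT  vc=[8]
7: 0x89 (blk 8, set 0) → VC-HIT  vc=[10]
8: 0xaa (blk 10, set 0) → VC-HIT  vc=[8]
9: 0x80 (blk 8, set 0) → VC-HIT  vc=[10]
10: 0xa6 (blk 10, set 0) → VC-HIT  vc=[8]
11: 0x82 (blk 8, set 0) → VC-HIT  vc=[10]
12: 0xa2 (blk 10, set 0) → VC-HIT  vc=[8]

MISSES = 2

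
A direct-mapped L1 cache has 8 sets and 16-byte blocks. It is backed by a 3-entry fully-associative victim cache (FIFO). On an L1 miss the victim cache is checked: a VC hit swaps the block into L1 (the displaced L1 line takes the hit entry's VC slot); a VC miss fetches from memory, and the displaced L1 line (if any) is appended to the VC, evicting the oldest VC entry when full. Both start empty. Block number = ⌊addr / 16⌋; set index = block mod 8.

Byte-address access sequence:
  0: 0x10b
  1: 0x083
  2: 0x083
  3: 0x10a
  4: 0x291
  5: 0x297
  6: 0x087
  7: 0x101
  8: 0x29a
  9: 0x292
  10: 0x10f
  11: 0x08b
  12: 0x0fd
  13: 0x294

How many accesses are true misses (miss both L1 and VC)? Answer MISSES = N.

MISSES = 4

#0 0x10b→b16/s0 MISS; vc=[]
#1 0x83→b8/s0 MISS; vc=[16]
#2 0x83→b8/s0 L1-HIT; vc=[16]
#3 0x10a→b16/s0 VC-HIT; vc=[8]
#4 0x291→b41/s1 MISS; vc=[8]
#5 0x297→b41/s1 L1-HIT; vc=[8]
#6 0x87→b8/s0 VC-HIT; vc=[16]
#7 0x101→b16/s0 VC-HIT; vc=[8]
#8 0x29a→b41/s1 L1-HIT; vc=[8]
#9 0x292→b41/s1 L1-HIT; vc=[8]
#10 0x10f→b16/s0 L1-HIT; vc=[8]
#11 0x8b→b8/s0 VC-HIT; vc=[16]
#12 0xfd→b15/s7 MISS; vc=[16]
#13 0x294→b41/s1 L1-HIT; vc=[16]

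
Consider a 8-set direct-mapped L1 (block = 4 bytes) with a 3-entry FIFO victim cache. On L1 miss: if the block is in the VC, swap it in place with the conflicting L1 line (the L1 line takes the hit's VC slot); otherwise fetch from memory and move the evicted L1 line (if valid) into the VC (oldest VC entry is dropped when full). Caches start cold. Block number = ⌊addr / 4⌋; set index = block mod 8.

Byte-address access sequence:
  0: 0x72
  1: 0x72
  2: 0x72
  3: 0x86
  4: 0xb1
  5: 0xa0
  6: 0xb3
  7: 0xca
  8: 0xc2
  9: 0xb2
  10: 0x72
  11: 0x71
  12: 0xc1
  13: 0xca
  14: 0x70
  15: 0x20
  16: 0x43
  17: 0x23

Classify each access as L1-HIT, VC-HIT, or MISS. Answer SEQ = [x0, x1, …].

  [0] addr=0x72 blk=28 s=4: MISS | VC []
  [1] addr=0x72 blk=28 s=4: L1-HIT | VC []
  [2] addr=0x72 blk=28 s=4: L1-HIT | VC []
  [3] addr=0x86 blk=33 s=1: MISS | VC []
  [4] addr=0xb1 blk=44 s=4: MISS | VC [28]
  [5] addr=0xa0 blk=40 s=0: MISS | VC [28]
  [6] addr=0xb3 blk=44 s=4: L1-HIT | VC [28]
  [7] addr=0xca blk=50 s=2: MISS | VC [28]
  [8] addr=0xc2 blk=48 s=0: MISS | VC [28, 40]
  [9] addr=0xb2 blk=44 s=4: L1-HIT | VC [28, 40]
  [10] addr=0x72 blk=28 s=4: VC-HIT | VC [44, 40]
  [11] addr=0x71 blk=28 s=4: L1-HIT | VC [44, 40]
  [12] addr=0xc1 blk=48 s=0: L1-HIT | VC [44, 40]
  [13] addr=0xca blk=50 s=2: L1-HIT | VC [44, 40]
  [14] addr=0x70 blk=28 s=4: L1-HIT | VC [44, 40]
  [15] addr=0x20 blk=8 s=0: MISS | VC [44, 40, 48]
  [16] addr=0x43 blk=16 s=0: MISS | VC [40, 48, 8]
  [17] addr=0x23 blk=8 s=0: VC-HIT | VC [40, 48, 16]

SEQ = [MISS, L1-HIT, L1-HIT, MISS, MISS, MISS, L1-HIT, MISS, MISS, L1-HIT, VC-HIT, L1-HIT, L1-HIT, L1-HIT, L1-HIT, MISS, MISS, VC-HIT]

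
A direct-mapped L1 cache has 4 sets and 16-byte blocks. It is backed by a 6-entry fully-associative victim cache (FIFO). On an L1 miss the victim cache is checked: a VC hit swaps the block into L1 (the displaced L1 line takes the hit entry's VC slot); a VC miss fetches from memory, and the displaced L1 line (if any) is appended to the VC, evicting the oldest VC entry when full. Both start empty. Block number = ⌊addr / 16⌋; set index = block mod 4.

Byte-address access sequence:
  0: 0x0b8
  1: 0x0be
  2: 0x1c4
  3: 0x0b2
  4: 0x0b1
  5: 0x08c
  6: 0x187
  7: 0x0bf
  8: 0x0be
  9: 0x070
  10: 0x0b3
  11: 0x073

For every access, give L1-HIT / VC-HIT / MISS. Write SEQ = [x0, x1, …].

  [0] addr=0xb8 blk=11 s=3: MISS | VC []
  [1] addr=0xbe blk=11 s=3: L1-HIT | VC []
  [2] addr=0x1c4 blk=28 s=0: MISS | VC []
  [3] addr=0xb2 blk=11 s=3: L1-HIT | VC []
  [4] addr=0xb1 blk=11 s=3: L1-HIT | VC []
  [5] addr=0x8c blk=8 s=0: MISS | VC [28]
  [6] addr=0x187 blk=24 s=0: MISS | VC [28, 8]
  [7] addr=0xbf blk=11 s=3: L1-HIT | VC [28, 8]
  [8] addr=0xbe blk=11 s=3: L1-HIT | VC [28, 8]
  [9] addr=0x70 blk=7 s=3: MISS | VC [28, 8, 11]
  [10] addr=0xb3 blk=11 s=3: VC-HIT | VC [28, 8, 7]
  [11] addr=0x73 blk=7 s=3: VC-HIT | VC [28, 8, 11]

SEQ = [MISS, L1-HIT, MISS, L1-HIT, L1-HIT, MISS, MISS, L1-HIT, L1-HIT, MISS, VC-HIT, VC-HIT]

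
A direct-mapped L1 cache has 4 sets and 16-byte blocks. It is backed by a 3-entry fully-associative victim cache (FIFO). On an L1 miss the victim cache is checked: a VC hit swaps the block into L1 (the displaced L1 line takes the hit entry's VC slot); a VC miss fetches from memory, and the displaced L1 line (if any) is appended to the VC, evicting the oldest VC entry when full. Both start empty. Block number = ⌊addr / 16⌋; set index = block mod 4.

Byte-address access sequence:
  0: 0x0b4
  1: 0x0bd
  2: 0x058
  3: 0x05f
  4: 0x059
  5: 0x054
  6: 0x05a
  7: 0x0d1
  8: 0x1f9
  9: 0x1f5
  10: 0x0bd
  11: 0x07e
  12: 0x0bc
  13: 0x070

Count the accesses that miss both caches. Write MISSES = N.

MISSES = 5

0: 0xb4 (blk 11, set 3) → MISS  vc=[]
1: 0xbd (blk 11, set 3) → L1-HIT  vc=[]
2: 0x58 (blk 5, set 1) → MISS  vc=[]
3: 0x5f (blk 5, set 1) → L1-HIT  vc=[]
4: 0x59 (blk 5, set 1) → L1-HIT  vc=[]
5: 0x54 (blk 5, set 1) → L1-HIT  vc=[]
6: 0x5a (blk 5, set 1) → L1-HIT  vc=[]
7: 0xd1 (blk 13, set 1) → MISS  vc=[5]
8: 0x1f9 (blk 31, set 3) → MISS  vc=[5, 11]
9: 0x1f5 (blk 31, set 3) → L1-HIT  vc=[5, 11]
10: 0xbd (blk 11, set 3) → VC-HIT  vc=[5, 31]
11: 0x7e (blk 7, set 3) → MISS  vc=[5, 31, 11]
12: 0xbc (blk 11, set 3) → VC-HIT  vc=[5, 31, 7]
13: 0x70 (blk 7, set 3) → VC-HIT  vc=[5, 31, 11]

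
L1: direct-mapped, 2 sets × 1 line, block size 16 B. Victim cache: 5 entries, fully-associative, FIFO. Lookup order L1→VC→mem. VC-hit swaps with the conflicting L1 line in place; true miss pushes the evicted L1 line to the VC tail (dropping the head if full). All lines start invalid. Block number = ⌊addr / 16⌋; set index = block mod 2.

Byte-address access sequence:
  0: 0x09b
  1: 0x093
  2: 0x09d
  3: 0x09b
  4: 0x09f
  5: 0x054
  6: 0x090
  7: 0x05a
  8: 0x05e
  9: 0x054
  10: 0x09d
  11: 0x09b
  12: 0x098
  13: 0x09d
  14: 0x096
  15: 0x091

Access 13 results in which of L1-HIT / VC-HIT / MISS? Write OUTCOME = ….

OUTCOME = L1-HIT

#0 0x9b→b9/s1 MISS; vc=[]
#1 0x93→b9/s1 L1-HIT; vc=[]
#2 0x9d→b9/s1 L1-HIT; vc=[]
#3 0x9b→b9/s1 L1-HIT; vc=[]
#4 0x9f→b9/s1 L1-HIT; vc=[]
#5 0x54→b5/s1 MISS; vc=[9]
#6 0x90→b9/s1 VC-HIT; vc=[5]
#7 0x5a→b5/s1 VC-HIT; vc=[9]
#8 0x5e→b5/s1 L1-HIT; vc=[9]
#9 0x54→b5/s1 L1-HIT; vc=[9]
#10 0x9d→b9/s1 VC-HIT; vc=[5]
#11 0x9b→b9/s1 L1-HIT; vc=[5]
#12 0x98→b9/s1 L1-HIT; vc=[5]
#13 0x9d→b9/s1 L1-HIT; vc=[5]
#14 0x96→b9/s1 L1-HIT; vc=[5]
#15 0x91→b9/s1 L1-HIT; vc=[5]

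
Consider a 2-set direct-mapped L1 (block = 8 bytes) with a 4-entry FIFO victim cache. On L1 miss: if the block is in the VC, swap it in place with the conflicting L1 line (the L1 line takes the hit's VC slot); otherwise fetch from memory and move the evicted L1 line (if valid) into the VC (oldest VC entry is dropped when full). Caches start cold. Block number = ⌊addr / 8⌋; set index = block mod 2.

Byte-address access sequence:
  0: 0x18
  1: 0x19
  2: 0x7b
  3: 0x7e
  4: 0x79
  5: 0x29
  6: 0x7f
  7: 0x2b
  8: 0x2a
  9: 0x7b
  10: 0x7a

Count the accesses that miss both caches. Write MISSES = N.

#0 0x18→b3/s1 MISS; vc=[]
#1 0x19→b3/s1 L1-HIT; vc=[]
#2 0x7b→b15/s1 MISS; vc=[3]
#3 0x7e→b15/s1 L1-HIT; vc=[3]
#4 0x79→b15/s1 L1-HIT; vc=[3]
#5 0x29→b5/s1 MISS; vc=[3,15]
#6 0x7f→b15/s1 VC-HIT; vc=[3,5]
#7 0x2b→b5/s1 VC-HIT; vc=[3,15]
#8 0x2a→b5/s1 L1-HIT; vc=[3,15]
#9 0x7b→b15/s1 VC-HIT; vc=[3,5]
#10 0x7a→b15/s1 L1-HIT; vc=[3,5]

MISSES = 3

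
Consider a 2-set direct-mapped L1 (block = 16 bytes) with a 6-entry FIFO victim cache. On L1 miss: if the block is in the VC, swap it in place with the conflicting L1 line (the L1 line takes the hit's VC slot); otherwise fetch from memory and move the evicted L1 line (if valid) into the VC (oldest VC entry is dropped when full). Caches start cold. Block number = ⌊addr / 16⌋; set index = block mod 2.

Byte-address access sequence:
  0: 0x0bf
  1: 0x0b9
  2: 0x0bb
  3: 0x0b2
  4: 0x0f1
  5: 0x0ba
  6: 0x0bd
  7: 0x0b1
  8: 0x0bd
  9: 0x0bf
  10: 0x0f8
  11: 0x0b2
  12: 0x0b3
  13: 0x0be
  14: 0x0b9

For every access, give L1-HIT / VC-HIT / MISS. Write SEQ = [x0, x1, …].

SEQ = [MISS, L1-HIT, L1-HIT, L1-HIT, MISS, VC-HIT, L1-HIT, L1-HIT, L1-HIT, L1-HIT, VC-HIT, VC-HIT, L1-HIT, L1-HIT, L1-HIT]

#0 0xbf→b11/s1 MISS; vc=[]
#1 0xb9→b11/s1 L1-HIT; vc=[]
#2 0xbb→b11/s1 L1-HIT; vc=[]
#3 0xb2→b11/s1 L1-HIT; vc=[]
#4 0xf1→b15/s1 MISS; vc=[11]
#5 0xba→b11/s1 VC-HIT; vc=[15]
#6 0xbd→b11/s1 L1-HIT; vc=[15]
#7 0xb1→b11/s1 L1-HIT; vc=[15]
#8 0xbd→b11/s1 L1-HIT; vc=[15]
#9 0xbf→b11/s1 L1-HIT; vc=[15]
#10 0xf8→b15/s1 VC-HIT; vc=[11]
#11 0xb2→b11/s1 VC-HIT; vc=[15]
#12 0xb3→b11/s1 L1-HIT; vc=[15]
#13 0xbe→b11/s1 L1-HIT; vc=[15]
#14 0xb9→b11/s1 L1-HIT; vc=[15]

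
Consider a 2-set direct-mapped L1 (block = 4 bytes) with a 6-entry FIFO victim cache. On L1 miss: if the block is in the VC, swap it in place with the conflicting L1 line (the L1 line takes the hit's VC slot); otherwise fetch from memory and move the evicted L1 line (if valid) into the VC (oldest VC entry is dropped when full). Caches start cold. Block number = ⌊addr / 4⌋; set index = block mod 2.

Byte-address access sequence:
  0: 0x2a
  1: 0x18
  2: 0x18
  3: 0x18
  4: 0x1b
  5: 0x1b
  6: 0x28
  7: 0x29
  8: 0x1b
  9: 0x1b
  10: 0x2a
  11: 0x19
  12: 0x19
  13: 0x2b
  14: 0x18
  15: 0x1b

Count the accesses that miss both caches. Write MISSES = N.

MISSES = 2

  [0] addr=0x2a blk=10 s=0: MISS | VC []
  [1] addr=0x18 blk=6 s=0: MISS | VC [10]
  [2] addr=0x18 blk=6 s=0: L1-HIT | VC [10]
  [3] addr=0x18 blk=6 s=0: L1-HIT | VC [10]
  [4] addr=0x1b blk=6 s=0: L1-HIT | VC [10]
  [5] addr=0x1b blk=6 s=0: L1-HIT | VC [10]
  [6] addr=0x28 blk=10 s=0: VC-HIT | VC [6]
  [7] addr=0x29 blk=10 s=0: L1-HIT | VC [6]
  [8] addr=0x1b blk=6 s=0: VC-HIT | VC [10]
  [9] addr=0x1b blk=6 s=0: L1-HIT | VC [10]
  [10] addr=0x2a blk=10 s=0: VC-HIT | VC [6]
  [11] addr=0x19 blk=6 s=0: VC-HIT | VC [10]
  [12] addr=0x19 blk=6 s=0: L1-HIT | VC [10]
  [13] addr=0x2b blk=10 s=0: VC-HIT | VC [6]
  [14] addr=0x18 blk=6 s=0: VC-HIT | VC [10]
  [15] addr=0x1b blk=6 s=0: L1-HIT | VC [10]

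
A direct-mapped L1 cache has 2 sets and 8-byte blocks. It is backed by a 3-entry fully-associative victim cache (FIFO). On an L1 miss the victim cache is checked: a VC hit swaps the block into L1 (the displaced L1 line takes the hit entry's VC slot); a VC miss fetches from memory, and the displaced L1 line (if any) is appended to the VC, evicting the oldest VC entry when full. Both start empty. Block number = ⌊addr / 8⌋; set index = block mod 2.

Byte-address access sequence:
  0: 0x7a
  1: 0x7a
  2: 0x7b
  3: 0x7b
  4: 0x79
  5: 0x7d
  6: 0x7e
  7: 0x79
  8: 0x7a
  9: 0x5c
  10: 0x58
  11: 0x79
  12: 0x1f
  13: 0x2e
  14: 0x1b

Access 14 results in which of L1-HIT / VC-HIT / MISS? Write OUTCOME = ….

  [0] addr=0x7a blk=15 s=1: MISS | VC []
  [1] addr=0x7a blk=15 s=1: L1-HIT | VC []
  [2] addr=0x7b blk=15 s=1: L1-HIT | VC []
  [3] addr=0x7b blk=15 s=1: L1-HIT | VC []
  [4] addr=0x79 blk=15 s=1: L1-HIT | VC []
  [5] addr=0x7d blk=15 s=1: L1-HIT | VC []
  [6] addr=0x7e blk=15 s=1: L1-HIT | VC []
  [7] addr=0x79 blk=15 s=1: L1-HIT | VC []
  [8] addr=0x7a blk=15 s=1: L1-HIT | VC []
  [9] addr=0x5c blk=11 s=1: MISS | VC [15]
  [10] addr=0x58 blk=11 s=1: L1-HIT | VC [15]
  [11] addr=0x79 blk=15 s=1: VC-HIT | VC [11]
  [12] addr=0x1f blk=3 s=1: MISS | VC [11, 15]
  [13] addr=0x2e blk=5 s=1: MISS | VC [11, 15, 3]
  [14] addr=0x1b blk=3 s=1: VC-HIT | VC [11, 15, 5]

OUTCOME = VC-HIT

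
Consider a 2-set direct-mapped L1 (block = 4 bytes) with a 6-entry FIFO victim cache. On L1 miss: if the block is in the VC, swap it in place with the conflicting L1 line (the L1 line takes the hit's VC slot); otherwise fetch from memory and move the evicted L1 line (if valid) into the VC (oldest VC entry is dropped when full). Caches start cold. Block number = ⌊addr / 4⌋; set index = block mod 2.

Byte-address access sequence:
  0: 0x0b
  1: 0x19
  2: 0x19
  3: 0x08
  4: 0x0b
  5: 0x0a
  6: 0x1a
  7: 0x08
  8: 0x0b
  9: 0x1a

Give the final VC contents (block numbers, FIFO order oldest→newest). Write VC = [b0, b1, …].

VC = [2]

0: 0xb (blk 2, set 0) → MISS  vc=[]
1: 0x19 (blk 6, set 0) → MISS  vc=[2]
2: 0x19 (blk 6, set 0) → L1-HIT  vc=[2]
3: 0x8 (blk 2, set 0) → VC-HIT  vc=[6]
4: 0xb (blk 2, set 0) → L1-HIT  vc=[6]
5: 0xa (blk 2, set 0) → L1-HIT  vc=[6]
6: 0x1a (blk 6, set 0) → VC-HIT  vc=[2]
7: 0x8 (blk 2, set 0) → VC-HIT  vc=[6]
8: 0xb (blk 2, set 0) → L1-HIT  vc=[6]
9: 0x1a (blk 6, set 0) → VC-HIT  vc=[2]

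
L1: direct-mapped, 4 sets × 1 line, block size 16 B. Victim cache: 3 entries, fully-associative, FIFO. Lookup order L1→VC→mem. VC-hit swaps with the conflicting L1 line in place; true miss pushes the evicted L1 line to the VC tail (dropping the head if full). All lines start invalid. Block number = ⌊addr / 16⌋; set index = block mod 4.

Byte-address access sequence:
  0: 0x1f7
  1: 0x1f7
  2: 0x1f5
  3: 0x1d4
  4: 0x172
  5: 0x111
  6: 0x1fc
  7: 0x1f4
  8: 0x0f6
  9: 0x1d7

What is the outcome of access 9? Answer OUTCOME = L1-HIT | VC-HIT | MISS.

OUTCOME = VC-HIT

0: 0x1f7 (blk 31, set 3) → MISS  vc=[]
1: 0x1f7 (blk 31, set 3) → L1-HIT  vc=[]
2: 0x1f5 (blk 31, set 3) → L1-HIT  vc=[]
3: 0x1d4 (blk 29, set 1) → MISS  vc=[]
4: 0x172 (blk 23, set 3) → MISS  vc=[31]
5: 0x111 (blk 17, set 1) → MISS  vc=[31, 29]
6: 0x1fc (blk 31, set 3) → VC-HIT  vc=[23, 29]
7: 0x1f4 (blk 31, set 3) → L1-HIT  vc=[23, 29]
8: 0xf6 (blk 15, set 3) → MISS  vc=[23, 29, 31]
9: 0x1d7 (blk 29, set 1) → VC-HIT  vc=[23, 17, 31]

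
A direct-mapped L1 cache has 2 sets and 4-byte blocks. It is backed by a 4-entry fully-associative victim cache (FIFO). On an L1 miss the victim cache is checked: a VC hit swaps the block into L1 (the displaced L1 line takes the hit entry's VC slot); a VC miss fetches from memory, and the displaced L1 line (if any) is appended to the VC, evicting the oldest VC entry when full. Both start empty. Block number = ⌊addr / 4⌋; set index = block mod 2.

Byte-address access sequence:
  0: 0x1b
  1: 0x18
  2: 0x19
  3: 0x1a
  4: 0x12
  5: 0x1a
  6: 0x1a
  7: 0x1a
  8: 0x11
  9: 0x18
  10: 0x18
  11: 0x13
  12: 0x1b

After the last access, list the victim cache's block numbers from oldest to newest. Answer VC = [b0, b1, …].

  [0] addr=0x1b blk=6 s=0: MISS | VC []
  [1] addr=0x18 blk=6 s=0: L1-HIT | VC []
  [2] addr=0x19 blk=6 s=0: L1-HIT | VC []
  [3] addr=0x1a blk=6 s=0: L1-HIT | VC []
  [4] addr=0x12 blk=4 s=0: MISS | VC [6]
  [5] addr=0x1a blk=6 s=0: VC-HIT | VC [4]
  [6] addr=0x1a blk=6 s=0: L1-HIT | VC [4]
  [7] addr=0x1a blk=6 s=0: L1-HIT | VC [4]
  [8] addr=0x11 blk=4 s=0: VC-HIT | VC [6]
  [9] addr=0x18 blk=6 s=0: VC-HIT | VC [4]
  [10] addr=0x18 blk=6 s=0: L1-HIT | VC [4]
  [11] addr=0x13 blk=4 s=0: VC-HIT | VC [6]
  [12] addr=0x1b blk=6 s=0: VC-HIT | VC [4]

VC = [4]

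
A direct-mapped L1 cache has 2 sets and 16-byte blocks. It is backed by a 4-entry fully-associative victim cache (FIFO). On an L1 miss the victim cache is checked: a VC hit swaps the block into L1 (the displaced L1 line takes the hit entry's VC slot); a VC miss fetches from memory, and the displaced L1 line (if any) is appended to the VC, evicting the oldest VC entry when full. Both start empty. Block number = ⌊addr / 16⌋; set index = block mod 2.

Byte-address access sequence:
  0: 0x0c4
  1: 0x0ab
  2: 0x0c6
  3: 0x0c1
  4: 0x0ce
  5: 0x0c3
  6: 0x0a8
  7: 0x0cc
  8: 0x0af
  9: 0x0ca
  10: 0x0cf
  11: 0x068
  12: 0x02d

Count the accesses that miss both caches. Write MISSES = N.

MISSES = 4

0: 0xc4 (blk 12, set 0) → MISS  vc=[]
1: 0xab (blk 10, set 0) → MISS  vc=[12]
2: 0xc6 (blk 12, set 0) → VC-HIT  vc=[10]
3: 0xc1 (blk 12, set 0) → L1-HIT  vc=[10]
4: 0xce (blk 12, set 0) → L1-HIT  vc=[10]
5: 0xc3 (blk 12, set 0) → L1-HIT  vc=[10]
6: 0xa8 (blk 10, set 0) → VC-HIT  vc=[12]
7: 0xcc (blk 12, set 0) → VC-HIT  vc=[10]
8: 0xaf (blk 10, set 0) → VC-HIT  vc=[12]
9: 0xca (blk 12, set 0) → VC-HIT  vc=[10]
10: 0xcf (blk 12, set 0) → L1-HIT  vc=[10]
11: 0x68 (blk 6, set 0) → MISS  vc=[10, 12]
12: 0x2d (blk 2, set 0) → MISS  vc=[10, 12, 6]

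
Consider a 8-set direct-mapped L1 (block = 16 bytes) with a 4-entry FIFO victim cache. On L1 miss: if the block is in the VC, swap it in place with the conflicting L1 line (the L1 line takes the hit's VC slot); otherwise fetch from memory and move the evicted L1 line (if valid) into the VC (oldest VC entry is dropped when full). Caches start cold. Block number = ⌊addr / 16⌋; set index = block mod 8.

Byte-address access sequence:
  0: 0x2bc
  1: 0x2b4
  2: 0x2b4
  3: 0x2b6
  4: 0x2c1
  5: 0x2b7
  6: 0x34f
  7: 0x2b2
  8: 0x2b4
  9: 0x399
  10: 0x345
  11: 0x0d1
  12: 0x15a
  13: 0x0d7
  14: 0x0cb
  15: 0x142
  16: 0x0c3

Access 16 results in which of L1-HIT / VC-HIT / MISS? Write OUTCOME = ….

OUTCOME = VC-HIT

  [0] addr=0x2bc blk=43 s=3: MISS | VC []
  [1] addr=0x2b4 blk=43 s=3: L1-HIT | VC []
  [2] addr=0x2b4 blk=43 s=3: L1-HIT | VC []
  [3] addr=0x2b6 blk=43 s=3: L1-HIT | VC []
  [4] addr=0x2c1 blk=44 s=4: MISS | VC []
  [5] addr=0x2b7 blk=43 s=3: L1-HIT | VC []
  [6] addr=0x34f blk=52 s=4: MISS | VC [44]
  [7] addr=0x2b2 blk=43 s=3: L1-HIT | VC [44]
  [8] addr=0x2b4 blk=43 s=3: L1-HIT | VC [44]
  [9] addr=0x399 blk=57 s=1: MISS | VC [44]
  [10] addr=0x345 blk=52 s=4: L1-HIT | VC [44]
  [11] addr=0xd1 blk=13 s=5: MISS | VC [44]
  [12] addr=0x15a blk=21 s=5: MISS | VC [44, 13]
  [13] addr=0xd7 blk=13 s=5: VC-HIT | VC [44, 21]
  [14] addr=0xcb blk=12 s=4: MISS | VC [44, 21, 52]
  [15] addr=0x142 blk=20 s=4: MISS | VC [44, 21, 52, 12]
  [16] addr=0xc3 blk=12 s=4: VC-HIT | VC [44, 21, 52, 20]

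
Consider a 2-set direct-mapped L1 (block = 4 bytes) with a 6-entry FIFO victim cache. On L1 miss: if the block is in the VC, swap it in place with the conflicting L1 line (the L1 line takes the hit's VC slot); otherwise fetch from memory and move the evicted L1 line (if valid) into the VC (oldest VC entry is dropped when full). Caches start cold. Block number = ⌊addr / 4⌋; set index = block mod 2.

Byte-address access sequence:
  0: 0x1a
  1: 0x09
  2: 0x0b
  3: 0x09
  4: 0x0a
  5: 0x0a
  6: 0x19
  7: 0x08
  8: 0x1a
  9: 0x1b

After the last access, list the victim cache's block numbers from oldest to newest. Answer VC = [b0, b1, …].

VC = [2]

0: 0x1a (blk 6, set 0) → MISS  vc=[]
1: 0x9 (blk 2, set 0) → MISS  vc=[6]
2: 0xb (blk 2, set 0) → L1-HIT  vc=[6]
3: 0x9 (blk 2, set 0) → L1-HIT  vc=[6]
4: 0xa (blk 2, set 0) → L1-HIT  vc=[6]
5: 0xa (blk 2, set 0) → L1-HIT  vc=[6]
6: 0x19 (blk 6, set 0) → VC-HIT  vc=[2]
7: 0x8 (blk 2, set 0) → VC-HIT  vc=[6]
8: 0x1a (blk 6, set 0) → VC-HIT  vc=[2]
9: 0x1b (blk 6, set 0) → L1-HIT  vc=[2]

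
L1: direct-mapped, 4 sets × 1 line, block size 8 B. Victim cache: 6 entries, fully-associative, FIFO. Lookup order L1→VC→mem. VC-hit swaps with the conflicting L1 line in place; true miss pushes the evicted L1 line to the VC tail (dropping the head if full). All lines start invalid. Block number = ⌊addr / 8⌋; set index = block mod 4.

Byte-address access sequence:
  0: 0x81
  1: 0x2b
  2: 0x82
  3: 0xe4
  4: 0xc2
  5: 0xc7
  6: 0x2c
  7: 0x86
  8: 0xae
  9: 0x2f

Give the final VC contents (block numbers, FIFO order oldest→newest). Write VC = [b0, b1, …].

0: 0x81 (blk 16, set 0) → MISS  vc=[]
1: 0x2b (blk 5, set 1) → MISS  vc=[]
2: 0x82 (blk 16, set 0) → L1-HIT  vc=[]
3: 0xe4 (blk 28, set 0) → MISS  vc=[16]
4: 0xc2 (blk 24, set 0) → MISS  vc=[16, 28]
5: 0xc7 (blk 24, set 0) → L1-HIT  vc=[16, 28]
6: 0x2c (blk 5, set 1) → L1-HIT  vc=[16, 28]
7: 0x86 (blk 16, set 0) → VC-HIT  vc=[24, 28]
8: 0xae (blk 21, set 1) → MISS  vc=[24, 28, 5]
9: 0x2f (blk 5, set 1) → VC-HIT  vc=[24, 28, 21]

VC = [24, 28, 21]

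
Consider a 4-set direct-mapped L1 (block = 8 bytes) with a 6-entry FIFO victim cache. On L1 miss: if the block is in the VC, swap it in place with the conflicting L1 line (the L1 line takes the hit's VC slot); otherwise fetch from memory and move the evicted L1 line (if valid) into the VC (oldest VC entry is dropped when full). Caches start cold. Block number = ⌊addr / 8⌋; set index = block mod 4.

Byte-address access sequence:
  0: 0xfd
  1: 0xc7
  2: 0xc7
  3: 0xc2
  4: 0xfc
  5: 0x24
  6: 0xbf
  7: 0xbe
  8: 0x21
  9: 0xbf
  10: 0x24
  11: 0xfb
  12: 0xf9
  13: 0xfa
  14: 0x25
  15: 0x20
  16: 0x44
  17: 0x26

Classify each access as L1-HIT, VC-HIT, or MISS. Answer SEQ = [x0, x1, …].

SEQ = [MISS, MISS, L1-HIT, L1-HIT, L1-HIT, MISS, MISS, L1-HIT, L1-HIT, L1-HIT, L1-HIT, VC-HIT, L1-HIT, L1-HIT, L1-HIT, L1-HIT, MISS, VC-HIT]

0: 0xfd (blk 31, set 3) → MISS  vc=[]
1: 0xc7 (blk 24, set 0) → MISS  vc=[]
2: 0xc7 (blk 24, set 0) → L1-HIT  vc=[]
3: 0xc2 (blk 24, set 0) → L1-HIT  vc=[]
4: 0xfc (blk 31, set 3) → L1-HIT  vc=[]
5: 0x24 (blk 4, set 0) → MISS  vc=[24]
6: 0xbf (blk 23, set 3) → MISS  vc=[24, 31]
7: 0xbe (blk 23, set 3) → L1-HIT  vc=[24, 31]
8: 0x21 (blk 4, set 0) → L1-HIT  vc=[24, 31]
9: 0xbf (blk 23, set 3) → L1-HIT  vc=[24, 31]
10: 0x24 (blk 4, set 0) → L1-HIT  vc=[24, 31]
11: 0xfb (blk 31, set 3) → VC-HIT  vc=[24, 23]
12: 0xf9 (blk 31, set 3) → L1-HIT  vc=[24, 23]
13: 0xfa (blk 31, set 3) → L1-HIT  vc=[24, 23]
14: 0x25 (blk 4, set 0) → L1-HIT  vc=[24, 23]
15: 0x20 (blk 4, set 0) → L1-HIT  vc=[24, 23]
16: 0x44 (blk 8, set 0) → MISS  vc=[24, 23, 4]
17: 0x26 (blk 4, set 0) → VC-HIT  vc=[24, 23, 8]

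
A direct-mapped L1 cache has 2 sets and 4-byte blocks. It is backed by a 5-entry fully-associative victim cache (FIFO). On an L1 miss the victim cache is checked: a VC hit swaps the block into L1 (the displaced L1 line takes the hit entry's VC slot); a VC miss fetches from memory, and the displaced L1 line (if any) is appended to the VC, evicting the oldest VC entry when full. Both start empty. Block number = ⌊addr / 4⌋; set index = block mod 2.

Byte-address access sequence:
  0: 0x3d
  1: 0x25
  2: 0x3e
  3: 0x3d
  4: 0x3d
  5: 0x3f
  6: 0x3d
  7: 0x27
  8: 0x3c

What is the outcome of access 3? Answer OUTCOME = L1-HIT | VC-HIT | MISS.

  [0] addr=0x3d blk=15 s=1: MISS | VC []
  [1] addr=0x25 blk=9 s=1: MISS | VC [15]
  [2] addr=0x3e blk=15 s=1: VC-HIT | VC [9]
  [3] addr=0x3d blk=15 s=1: L1-HIT | VC [9]
  [4] addr=0x3d blk=15 s=1: L1-HIT | VC [9]
  [5] addr=0x3f blk=15 s=1: L1-HIT | VC [9]
  [6] addr=0x3d blk=15 s=1: L1-HIT | VC [9]
  [7] addr=0x27 blk=9 s=1: VC-HIT | VC [15]
  [8] addr=0x3c blk=15 s=1: VC-HIT | VC [9]

OUTCOME = L1-HIT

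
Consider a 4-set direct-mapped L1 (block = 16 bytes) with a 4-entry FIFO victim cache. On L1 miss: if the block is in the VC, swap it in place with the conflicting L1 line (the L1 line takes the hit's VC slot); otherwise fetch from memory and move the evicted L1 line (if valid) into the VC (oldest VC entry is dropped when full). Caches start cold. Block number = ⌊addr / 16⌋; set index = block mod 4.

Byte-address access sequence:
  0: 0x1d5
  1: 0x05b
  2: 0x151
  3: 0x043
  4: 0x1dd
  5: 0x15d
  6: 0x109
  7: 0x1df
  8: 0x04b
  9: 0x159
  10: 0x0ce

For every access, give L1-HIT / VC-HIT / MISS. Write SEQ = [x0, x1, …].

#0 0x1d5→b29/s1 MISS; vc=[]
#1 0x5b→b5/s1 MISS; vc=[29]
#2 0x151→b21/s1 MISS; vc=[29,5]
#3 0x43→b4/s0 MISS; vc=[29,5]
#4 0x1dd→b29/s1 VC-HIT; vc=[21,5]
#5 0x15d→b21/s1 VC-HIT; vc=[29,5]
#6 0x109→b16/s0 MISS; vc=[29,5,4]
#7 0x1df→b29/s1 VC-HIT; vc=[21,5,4]
#8 0x4b→b4/s0 VC-HIT; vc=[21,5,16]
#9 0x159→b21/s1 VC-HIT; vc=[29,5,16]
#10 0xce→b12/s0 MISS; vc=[29,5,16,4]

SEQ = [MISS, MISS, MISS, MISS, VC-HIT, VC-HIT, MISS, VC-HIT, VC-HIT, VC-HIT, MISS]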